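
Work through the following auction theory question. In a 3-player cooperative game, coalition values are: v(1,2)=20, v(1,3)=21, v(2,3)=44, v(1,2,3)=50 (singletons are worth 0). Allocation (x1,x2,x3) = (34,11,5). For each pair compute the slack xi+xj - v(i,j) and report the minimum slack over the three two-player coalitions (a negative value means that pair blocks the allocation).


Step 1: Slack for coalition (1,2): x1+x2 - v12 = 45 - 20 = 25
Step 2: Slack for coalition (1,3): x1+x3 - v13 = 39 - 21 = 18
Step 3: Slack for coalition (2,3): x2+x3 - v23 = 16 - 44 = -28
Step 4: Minimum slack = min(25, 18, -28) = -28, attained by (2,3); coalition (2,3) can block (slack < 0), so the allocation is not in the core

-28


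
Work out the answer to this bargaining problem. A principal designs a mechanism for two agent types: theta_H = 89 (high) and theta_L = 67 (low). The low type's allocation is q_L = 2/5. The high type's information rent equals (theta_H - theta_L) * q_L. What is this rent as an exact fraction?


Step 1: theta_H - theta_L = 89 - 67 = 22
Step 2: Information rent = (theta_H - theta_L) * q_L
Step 3: = 22 * 2/5
Step 4: = 44/5

44/5


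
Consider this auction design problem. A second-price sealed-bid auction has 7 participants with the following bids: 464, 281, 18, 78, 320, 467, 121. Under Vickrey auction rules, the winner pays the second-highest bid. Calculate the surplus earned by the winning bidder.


Step 1: Sort bids in descending order: 467, 464, 320, 281, 121, 78, 18
Step 2: The winning bid is the highest: 467
Step 3: The payment equals the second-highest bid: 464
Step 4: Surplus = winner's bid - payment = 467 - 464 = 3

3


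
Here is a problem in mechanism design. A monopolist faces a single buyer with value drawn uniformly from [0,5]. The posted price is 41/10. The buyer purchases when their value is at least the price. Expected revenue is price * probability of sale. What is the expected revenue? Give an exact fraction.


Step 1: Posted price r = 41/10, value support [0,5]
Step 2: P(v >= r) = (5 - 41/10)/5 = 9/50
Step 3: Expected revenue = r * P(v >= r) = 41/10 * 9/50
Step 4: Revenue = 369/500

369/500


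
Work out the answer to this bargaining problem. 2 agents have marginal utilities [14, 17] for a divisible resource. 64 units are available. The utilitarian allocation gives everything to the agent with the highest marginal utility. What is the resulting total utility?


Step 1: The marginal utilities are [14, 17]
Step 2: The highest marginal utility is 17
Step 3: All 64 units go to that agent
Step 4: Total utility = 17 * 64 = 1088

1088


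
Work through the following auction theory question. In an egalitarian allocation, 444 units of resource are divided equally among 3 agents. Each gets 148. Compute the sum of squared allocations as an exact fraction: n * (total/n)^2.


Step 1: Each agent's share = 444/3 = 148
Step 2: Square of each share = (148)^2 = 21904
Step 3: Sum of squares = 3 * 21904 = 65712

65712


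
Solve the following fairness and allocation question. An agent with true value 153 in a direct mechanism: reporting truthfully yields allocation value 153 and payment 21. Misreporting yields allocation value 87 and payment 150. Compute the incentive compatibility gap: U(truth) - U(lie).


Step 1: U(truth) = value - payment = 153 - 21 = 132
Step 2: U(lie) = allocation - payment = 87 - 150 = -63
Step 3: IC gap = 132 - (-63) = 195

195


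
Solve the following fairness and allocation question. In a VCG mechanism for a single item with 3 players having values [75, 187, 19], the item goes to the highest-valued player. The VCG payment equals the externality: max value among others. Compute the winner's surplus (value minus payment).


Step 1: The winner is the agent with the highest value: agent 1 with value 187
Step 2: Values of other agents: [75, 19]
Step 3: VCG payment = max of others' values = 75
Step 4: Surplus = 187 - 75 = 112

112


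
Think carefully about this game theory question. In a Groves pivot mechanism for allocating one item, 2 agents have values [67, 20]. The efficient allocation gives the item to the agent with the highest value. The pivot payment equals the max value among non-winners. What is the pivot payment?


Step 1: The efficient winner is agent 0 with value 67
Step 2: Other agents' values: [20]
Step 3: Pivot payment = max(others) = 20
Step 4: The winner pays 20

20


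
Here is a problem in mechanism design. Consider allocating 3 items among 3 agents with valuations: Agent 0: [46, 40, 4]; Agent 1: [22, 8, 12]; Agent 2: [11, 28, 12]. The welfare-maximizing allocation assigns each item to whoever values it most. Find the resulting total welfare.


Step 1: For each item, find the maximum value among all agents.
Step 2: Item 0 -> Agent 0 (value 46)
Step 3: Item 1 -> Agent 0 (value 40)
Step 4: Item 2 -> Agent 1 (value 12)
Step 5: Total welfare = 46 + 40 + 12 = 98

98


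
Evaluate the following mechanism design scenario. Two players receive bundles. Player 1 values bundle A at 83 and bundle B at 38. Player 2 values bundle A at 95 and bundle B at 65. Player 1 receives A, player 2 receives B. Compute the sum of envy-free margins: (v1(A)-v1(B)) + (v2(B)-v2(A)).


Step 1: Player 1's margin = v1(A) - v1(B) = 83 - 38 = 45
Step 2: Player 2's margin = v2(B) - v2(A) = 65 - 95 = -30
Step 3: Total margin = 45 + -30 = 15

15


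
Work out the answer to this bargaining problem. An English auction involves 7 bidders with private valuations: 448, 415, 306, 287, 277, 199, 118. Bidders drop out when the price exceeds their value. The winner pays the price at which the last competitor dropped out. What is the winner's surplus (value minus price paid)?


Step 1: Identify the highest value: 448
Step 2: Identify the second-highest value: 415
Step 3: The final price = second-highest value = 415
Step 4: Surplus = 448 - 415 = 33

33


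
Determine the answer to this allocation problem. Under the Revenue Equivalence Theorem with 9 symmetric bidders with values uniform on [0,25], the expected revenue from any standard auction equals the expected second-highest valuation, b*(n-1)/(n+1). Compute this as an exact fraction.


Step 1: By Revenue Equivalence, expected revenue = b*(n-1)/(n+1)
Step 2: Substituting n = 9, b = 25
Step 3: Revenue = 25*(9-1)/(9+1) = 25*8/10
Step 4: Revenue = 200/10 = 20

20


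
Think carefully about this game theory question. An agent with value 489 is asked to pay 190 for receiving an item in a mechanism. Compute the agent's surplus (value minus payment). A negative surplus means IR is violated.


Step 1: Surplus = value - payment = 489 - 190 = 299
Step 2: IR is satisfied (surplus >= 0)

299


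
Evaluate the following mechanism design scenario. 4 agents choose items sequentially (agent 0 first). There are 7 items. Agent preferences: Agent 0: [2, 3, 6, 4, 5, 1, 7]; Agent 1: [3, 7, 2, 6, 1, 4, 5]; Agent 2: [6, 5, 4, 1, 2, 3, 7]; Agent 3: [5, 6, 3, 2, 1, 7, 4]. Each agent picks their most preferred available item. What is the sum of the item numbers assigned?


Step 1: Agent 0 picks item 2
Step 2: Agent 1 picks item 3
Step 3: Agent 2 picks item 6
Step 4: Agent 3 picks item 5
Step 5: Sum = 2 + 3 + 6 + 5 = 16

16


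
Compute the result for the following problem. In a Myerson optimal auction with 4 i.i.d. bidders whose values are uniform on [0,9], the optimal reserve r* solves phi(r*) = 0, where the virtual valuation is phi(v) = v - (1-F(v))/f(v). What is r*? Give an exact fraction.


Step 1: For U[0,9], F(v) = v/9 and f(v) = 1/9
Step 2: phi(v) = v - (1 - v/9)/(1/9) = v - (9 - v) = 2v - 9
Step 3: Set phi(r*) = 0: 2r* - 9 = 0
Step 4: r* = 9/2 (the number of bidders n = 4 does not enter)

9/2


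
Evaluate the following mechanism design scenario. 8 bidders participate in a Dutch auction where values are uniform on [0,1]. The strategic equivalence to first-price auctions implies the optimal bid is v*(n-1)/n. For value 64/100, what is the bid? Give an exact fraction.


Step 1: Dutch auctions are strategically equivalent to first-price auctions
Step 2: The equilibrium bid is b(v) = v*(n-1)/n
Step 3: b = 16/25 * 7/8
Step 4: b = 14/25

14/25


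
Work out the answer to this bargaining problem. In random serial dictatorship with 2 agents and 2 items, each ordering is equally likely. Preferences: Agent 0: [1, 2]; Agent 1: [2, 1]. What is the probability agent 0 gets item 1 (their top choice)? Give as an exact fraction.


Step 1: Agent 0 wants item 1
Step 2: There are 2 possible orderings of agents
Step 3: In 2 orderings, agent 0 gets item 1
Step 4: Probability = 2/2 = 1

1


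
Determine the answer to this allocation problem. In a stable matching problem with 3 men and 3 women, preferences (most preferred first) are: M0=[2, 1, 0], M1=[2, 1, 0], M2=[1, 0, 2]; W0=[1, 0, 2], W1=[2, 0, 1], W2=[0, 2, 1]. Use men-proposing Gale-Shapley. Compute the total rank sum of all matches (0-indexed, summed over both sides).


Step 1: Run Gale-Shapley (men propose, women hold best offer):
  M0 proposes to W2; she accepts
  M1 proposes to W2; rejected
  M1 proposes to W1; she accepts
  M2 proposes to W1; she switches from M1
  M1 proposes to W0; she accepts
Step 2: Final matching: W0-M1, W1-M2, W2-M0
Step 3: 0-indexed ranks (man's rank of his match, then woman's): 2 + 0 + 0 + 0 + 0 + 0
Step 4: Total rank sum = 2

2


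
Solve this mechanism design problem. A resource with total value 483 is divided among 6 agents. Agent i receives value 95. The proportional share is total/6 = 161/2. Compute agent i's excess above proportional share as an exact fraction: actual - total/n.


Step 1: Proportional share = 483/6 = 161/2
Step 2: Agent's actual allocation = 95
Step 3: Excess = 95 - 161/2 = 29/2

29/2


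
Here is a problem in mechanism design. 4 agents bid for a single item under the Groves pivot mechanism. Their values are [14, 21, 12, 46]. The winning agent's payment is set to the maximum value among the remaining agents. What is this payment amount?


Step 1: The efficient winner is agent 3 with value 46
Step 2: Other agents' values: [14, 21, 12]
Step 3: Pivot payment = max(others) = 21
Step 4: The winner pays 21

21


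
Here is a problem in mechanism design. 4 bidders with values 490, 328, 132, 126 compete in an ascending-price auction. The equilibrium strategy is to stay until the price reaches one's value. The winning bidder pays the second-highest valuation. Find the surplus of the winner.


Step 1: Identify the highest value: 490
Step 2: Identify the second-highest value: 328
Step 3: The final price = second-highest value = 328
Step 4: Surplus = 490 - 328 = 162

162


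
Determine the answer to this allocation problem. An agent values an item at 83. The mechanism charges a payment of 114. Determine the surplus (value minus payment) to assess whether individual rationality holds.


Step 1: Surplus = value - payment = 83 - 114 = -31
Step 2: IR is violated (surplus < 0)

-31


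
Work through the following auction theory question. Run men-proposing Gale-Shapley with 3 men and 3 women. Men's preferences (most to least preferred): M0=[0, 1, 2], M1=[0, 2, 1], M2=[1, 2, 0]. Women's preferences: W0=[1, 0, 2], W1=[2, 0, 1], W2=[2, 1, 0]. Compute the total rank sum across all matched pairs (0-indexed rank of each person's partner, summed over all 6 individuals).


Step 1: Run Gale-Shapley (men propose, women hold best offer):
  M0 proposes to W0; she accepts
  M1 proposes to W0; she switches from M0
  M2 proposes to W1; she accepts
  M0 proposes to W1; rejected
  M0 proposes to W2; she accepts
Step 2: Final matching: W0-M1, W1-M2, W2-M0
Step 3: 0-indexed ranks (man's rank of his match, then woman's): 0 + 0 + 0 + 0 + 2 + 2
Step 4: Total rank sum = 4

4


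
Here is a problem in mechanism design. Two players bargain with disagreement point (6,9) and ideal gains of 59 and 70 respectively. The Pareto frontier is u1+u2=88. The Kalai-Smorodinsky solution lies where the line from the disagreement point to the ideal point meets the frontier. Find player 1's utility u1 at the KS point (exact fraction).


Step 1: At the KS point, (u1-d1)/r1 = (u2-d2)/r2 = t and u1+u2 = 88
Step 2: u1 = d1 + r1*t and u2 = d2 + r2*t, so (d1 + r1*t) + (d2 + r2*t) = 88
Step 3: t = (88 - 6 - 9)/(59 + 70) = 73/129
Step 4: u1 = d1 + r1*t = 6 + 59 * 73/129 = 5081/129
Step 5: (Check: u2 = d2 + r2*t = 6271/129; u1+u2 = 5081/129 + 6271/129 = 88, on the frontier.)

5081/129


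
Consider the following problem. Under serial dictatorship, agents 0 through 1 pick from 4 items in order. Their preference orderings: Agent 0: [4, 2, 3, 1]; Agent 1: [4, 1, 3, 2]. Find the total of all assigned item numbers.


Step 1: Agent 0 picks item 4
Step 2: Agent 1 picks item 1
Step 3: Sum = 4 + 1 = 5

5


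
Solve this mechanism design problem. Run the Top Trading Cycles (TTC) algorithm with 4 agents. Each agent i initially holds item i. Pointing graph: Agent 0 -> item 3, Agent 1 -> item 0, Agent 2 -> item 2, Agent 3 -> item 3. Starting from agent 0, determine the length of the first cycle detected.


Step 1: Trace the pointer graph from agent 0: 0 -> 3 -> 3
Step 2: A cycle is detected when we revisit agent 3
Step 3: The cycle is: 3 -> 3
Step 4: Cycle length = 1

1


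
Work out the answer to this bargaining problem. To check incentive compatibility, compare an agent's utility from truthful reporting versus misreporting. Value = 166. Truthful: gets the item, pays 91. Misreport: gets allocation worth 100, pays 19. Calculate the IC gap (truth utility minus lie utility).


Step 1: U(truth) = value - payment = 166 - 91 = 75
Step 2: U(lie) = allocation - payment = 100 - 19 = 81
Step 3: IC gap = 75 - 81 = -6

-6


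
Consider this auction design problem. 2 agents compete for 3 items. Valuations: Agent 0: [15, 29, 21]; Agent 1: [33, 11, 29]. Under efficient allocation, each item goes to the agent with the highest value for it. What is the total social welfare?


Step 1: For each item, find the maximum value among all agents.
Step 2: Item 0 -> Agent 1 (value 33)
Step 3: Item 1 -> Agent 0 (value 29)
Step 4: Item 2 -> Agent 1 (value 29)
Step 5: Total welfare = 33 + 29 + 29 = 91

91


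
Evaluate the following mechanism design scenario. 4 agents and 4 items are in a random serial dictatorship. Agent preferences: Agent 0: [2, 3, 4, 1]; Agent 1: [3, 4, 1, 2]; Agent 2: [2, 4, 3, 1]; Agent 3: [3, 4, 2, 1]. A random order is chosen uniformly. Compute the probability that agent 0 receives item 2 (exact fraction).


Step 1: Agent 0 wants item 2
Step 2: There are 24 possible orderings of agents
Step 3: In 12 orderings, agent 0 gets item 2
Step 4: Probability = 12/24 = 1/2

1/2


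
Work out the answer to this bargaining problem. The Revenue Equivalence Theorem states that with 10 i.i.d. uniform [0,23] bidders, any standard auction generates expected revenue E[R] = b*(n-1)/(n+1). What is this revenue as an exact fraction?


Step 1: By Revenue Equivalence, expected revenue = b*(n-1)/(n+1)
Step 2: Substituting n = 10, b = 23
Step 3: Revenue = 23*(10-1)/(10+1) = 23*9/11
Step 4: Revenue = 207/11

207/11


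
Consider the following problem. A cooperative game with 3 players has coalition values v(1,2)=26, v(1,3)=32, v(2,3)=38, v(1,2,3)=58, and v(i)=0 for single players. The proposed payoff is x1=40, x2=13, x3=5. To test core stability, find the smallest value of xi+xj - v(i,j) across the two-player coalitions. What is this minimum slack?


Step 1: Slack for coalition (1,2): x1+x2 - v12 = 53 - 26 = 27
Step 2: Slack for coalition (1,3): x1+x3 - v13 = 45 - 32 = 13
Step 3: Slack for coalition (2,3): x2+x3 - v23 = 18 - 38 = -20
Step 4: Minimum slack = min(27, 13, -20) = -20, attained by (2,3); coalition (2,3) can block (slack < 0), so the allocation is not in the core

-20


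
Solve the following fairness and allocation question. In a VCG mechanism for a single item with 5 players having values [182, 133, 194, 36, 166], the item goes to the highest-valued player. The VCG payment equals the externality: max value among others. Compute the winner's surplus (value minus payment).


Step 1: The winner is the agent with the highest value: agent 2 with value 194
Step 2: Values of other agents: [182, 133, 36, 166]
Step 3: VCG payment = max of others' values = 182
Step 4: Surplus = 194 - 182 = 12

12


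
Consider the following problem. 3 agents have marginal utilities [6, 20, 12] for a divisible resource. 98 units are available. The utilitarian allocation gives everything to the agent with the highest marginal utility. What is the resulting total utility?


Step 1: The marginal utilities are [6, 20, 12]
Step 2: The highest marginal utility is 20
Step 3: All 98 units go to that agent
Step 4: Total utility = 20 * 98 = 1960

1960


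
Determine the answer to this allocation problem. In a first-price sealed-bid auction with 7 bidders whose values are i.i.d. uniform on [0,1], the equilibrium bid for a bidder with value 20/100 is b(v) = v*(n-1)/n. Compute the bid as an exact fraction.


Step 1: The symmetric BNE bidding function is b(v) = v * (n-1) / n
Step 2: Substitute v = 1/5 and n = 7
Step 3: b = 1/5 * 6/7
Step 4: b = 6/35

6/35


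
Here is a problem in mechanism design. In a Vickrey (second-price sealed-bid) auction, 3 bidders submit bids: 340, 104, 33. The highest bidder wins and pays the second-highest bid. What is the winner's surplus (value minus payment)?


Step 1: Sort bids in descending order: 340, 104, 33
Step 2: The winning bid is the highest: 340
Step 3: The payment equals the second-highest bid: 104
Step 4: Surplus = winner's bid - payment = 340 - 104 = 236

236


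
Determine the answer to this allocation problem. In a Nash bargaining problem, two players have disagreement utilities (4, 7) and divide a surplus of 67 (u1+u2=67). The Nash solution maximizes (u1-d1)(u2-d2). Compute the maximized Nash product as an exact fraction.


Step 1: The Nash solution splits surplus symmetrically above the disagreement point
Step 2: u1 = (total + d1 - d2)/2 = (67 + 4 - 7)/2 = 32
Step 3: u2 = (total - d1 + d2)/2 = (67 - 4 + 7)/2 = 35
Step 4: Nash product = (32 - 4) * (35 - 7)
Step 5: = 28 * 28 = 784

784


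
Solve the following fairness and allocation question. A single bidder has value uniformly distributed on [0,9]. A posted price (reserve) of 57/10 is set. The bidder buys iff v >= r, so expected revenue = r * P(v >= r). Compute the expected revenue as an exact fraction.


Step 1: Posted price r = 57/10, value support [0,9]
Step 2: P(v >= r) = (9 - 57/10)/9 = 11/30
Step 3: Expected revenue = r * P(v >= r) = 57/10 * 11/30
Step 4: Revenue = 209/100

209/100


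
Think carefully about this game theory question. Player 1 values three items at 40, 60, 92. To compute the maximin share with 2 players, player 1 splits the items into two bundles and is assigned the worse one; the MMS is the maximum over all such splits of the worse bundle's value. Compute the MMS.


Step 1: Item values = 40, 60, 92
Step 2: Enumerate all 2-bundle partitions and take the smaller bundle:
  Partition 1: {40} vs {60,92} -> bundles 40, 152; min = 40
  Partition 2: {60} vs {40,92} -> bundles 60, 132; min = 60
  Partition 3: {92} vs {40,60} -> bundles 92, 100; min = 92
Step 3: MMS = max(40, 60, 92) = 92

92


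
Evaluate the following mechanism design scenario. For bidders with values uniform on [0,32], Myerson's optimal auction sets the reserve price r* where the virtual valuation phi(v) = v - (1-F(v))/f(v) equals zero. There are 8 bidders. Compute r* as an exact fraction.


Step 1: For U[0,32], F(v) = v/32 and f(v) = 1/32
Step 2: phi(v) = v - (1 - v/32)/(1/32) = v - (32 - v) = 2v - 32
Step 3: Set phi(r*) = 0: 2r* - 32 = 0
Step 4: r* = 32/2 = 16 (the number of bidders n = 8 does not enter)

16


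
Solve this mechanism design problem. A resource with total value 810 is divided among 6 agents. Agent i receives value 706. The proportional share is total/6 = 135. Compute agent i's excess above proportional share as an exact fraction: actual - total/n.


Step 1: Proportional share = 810/6 = 135
Step 2: Agent's actual allocation = 706
Step 3: Excess = 706 - 135 = 571

571


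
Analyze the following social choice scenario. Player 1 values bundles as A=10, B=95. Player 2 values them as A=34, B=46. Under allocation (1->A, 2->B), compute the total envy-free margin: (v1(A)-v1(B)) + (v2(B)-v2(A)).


Step 1: Player 1's margin = v1(A) - v1(B) = 10 - 95 = -85
Step 2: Player 2's margin = v2(B) - v2(A) = 46 - 34 = 12
Step 3: Total margin = -85 + 12 = -73

-73


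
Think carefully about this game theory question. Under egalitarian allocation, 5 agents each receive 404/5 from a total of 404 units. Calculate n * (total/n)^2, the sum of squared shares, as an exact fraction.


Step 1: Each agent's share = 404/5
Step 2: Square of each share = (404/5)^2 = 163216/25
Step 3: Sum of squares = 5 * 163216/25 = 163216/5

163216/5


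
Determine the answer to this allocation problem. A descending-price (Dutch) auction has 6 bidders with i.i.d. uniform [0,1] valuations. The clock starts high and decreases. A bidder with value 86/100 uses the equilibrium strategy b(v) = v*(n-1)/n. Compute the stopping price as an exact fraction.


Step 1: Dutch auctions are strategically equivalent to first-price auctions
Step 2: The equilibrium bid is b(v) = v*(n-1)/n
Step 3: b = 43/50 * 5/6
Step 4: b = 43/60

43/60


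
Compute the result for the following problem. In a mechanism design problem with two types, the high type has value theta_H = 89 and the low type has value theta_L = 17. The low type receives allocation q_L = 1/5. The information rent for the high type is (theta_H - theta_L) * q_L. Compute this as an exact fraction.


Step 1: theta_H - theta_L = 89 - 17 = 72
Step 2: Information rent = (theta_H - theta_L) * q_L
Step 3: = 72 * 1/5
Step 4: = 72/5

72/5


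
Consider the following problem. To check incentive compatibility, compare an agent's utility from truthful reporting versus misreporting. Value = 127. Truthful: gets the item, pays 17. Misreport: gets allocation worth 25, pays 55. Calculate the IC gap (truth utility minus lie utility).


Step 1: U(truth) = value - payment = 127 - 17 = 110
Step 2: U(lie) = allocation - payment = 25 - 55 = -30
Step 3: IC gap = 110 - (-30) = 140

140


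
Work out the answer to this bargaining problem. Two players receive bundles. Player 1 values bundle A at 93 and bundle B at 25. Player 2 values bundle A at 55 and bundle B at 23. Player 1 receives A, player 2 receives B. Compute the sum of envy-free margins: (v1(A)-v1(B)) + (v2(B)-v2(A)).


Step 1: Player 1's margin = v1(A) - v1(B) = 93 - 25 = 68
Step 2: Player 2's margin = v2(B) - v2(A) = 23 - 55 = -32
Step 3: Total margin = 68 + -32 = 36

36


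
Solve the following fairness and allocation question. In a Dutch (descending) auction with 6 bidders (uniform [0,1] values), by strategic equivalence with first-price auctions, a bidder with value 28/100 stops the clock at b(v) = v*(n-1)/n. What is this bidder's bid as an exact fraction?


Step 1: Dutch auctions are strategically equivalent to first-price auctions
Step 2: The equilibrium bid is b(v) = v*(n-1)/n
Step 3: b = 7/25 * 5/6
Step 4: b = 7/30

7/30


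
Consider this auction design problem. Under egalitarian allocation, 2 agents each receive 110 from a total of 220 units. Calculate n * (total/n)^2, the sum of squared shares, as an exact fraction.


Step 1: Each agent's share = 220/2 = 110
Step 2: Square of each share = (110)^2 = 12100
Step 3: Sum of squares = 2 * 12100 = 24200

24200


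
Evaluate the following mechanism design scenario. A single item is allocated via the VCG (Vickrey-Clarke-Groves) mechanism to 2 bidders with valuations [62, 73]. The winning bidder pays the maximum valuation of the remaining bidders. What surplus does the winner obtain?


Step 1: The winner is the agent with the highest value: agent 1 with value 73
Step 2: Values of other agents: [62]
Step 3: VCG payment = max of others' values = 62
Step 4: Surplus = 73 - 62 = 11

11


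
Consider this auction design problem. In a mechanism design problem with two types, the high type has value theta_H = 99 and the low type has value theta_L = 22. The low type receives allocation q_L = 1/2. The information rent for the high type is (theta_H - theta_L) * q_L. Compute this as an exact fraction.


Step 1: theta_H - theta_L = 99 - 22 = 77
Step 2: Information rent = (theta_H - theta_L) * q_L
Step 3: = 77 * 1/2
Step 4: = 77/2

77/2


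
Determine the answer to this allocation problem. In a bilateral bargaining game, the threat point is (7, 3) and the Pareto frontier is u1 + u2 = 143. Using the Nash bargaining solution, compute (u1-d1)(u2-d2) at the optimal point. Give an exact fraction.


Step 1: The Nash solution splits surplus symmetrically above the disagreement point
Step 2: u1 = (total + d1 - d2)/2 = (143 + 7 - 3)/2 = 147/2
Step 3: u2 = (total - d1 + d2)/2 = (143 - 7 + 3)/2 = 139/2
Step 4: Nash product = (147/2 - 7) * (139/2 - 3)
Step 5: = 133/2 * 133/2 = 17689/4

17689/4


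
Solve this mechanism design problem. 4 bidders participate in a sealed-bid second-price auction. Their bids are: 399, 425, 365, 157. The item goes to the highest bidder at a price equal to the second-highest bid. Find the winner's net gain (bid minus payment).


Step 1: Sort bids in descending order: 425, 399, 365, 157
Step 2: The winning bid is the highest: 425
Step 3: The payment equals the second-highest bid: 399
Step 4: Surplus = winner's bid - payment = 425 - 399 = 26

26


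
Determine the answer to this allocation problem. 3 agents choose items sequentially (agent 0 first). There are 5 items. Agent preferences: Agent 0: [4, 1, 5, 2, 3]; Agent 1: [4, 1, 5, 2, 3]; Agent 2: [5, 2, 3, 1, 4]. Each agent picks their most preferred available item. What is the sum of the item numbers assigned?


Step 1: Agent 0 picks item 4
Step 2: Agent 1 picks item 1
Step 3: Agent 2 picks item 5
Step 4: Sum = 4 + 1 + 5 = 10

10


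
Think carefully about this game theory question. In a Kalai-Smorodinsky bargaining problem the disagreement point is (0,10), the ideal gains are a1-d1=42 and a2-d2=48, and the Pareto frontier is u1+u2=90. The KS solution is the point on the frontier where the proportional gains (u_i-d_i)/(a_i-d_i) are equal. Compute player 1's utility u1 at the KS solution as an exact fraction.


Step 1: At the KS point, (u1-d1)/r1 = (u2-d2)/r2 = t and u1+u2 = 90
Step 2: u1 = d1 + r1*t and u2 = d2 + r2*t, so (d1 + r1*t) + (d2 + r2*t) = 90
Step 3: t = (90 - 0 - 10)/(42 + 48) = 80/90 = 8/9
Step 4: u1 = d1 + r1*t = 0 + 42 * 8/9 = 112/3
Step 5: (Check: u2 = d2 + r2*t = 158/3; u1+u2 = 112/3 + 158/3 = 90, on the frontier.)

112/3


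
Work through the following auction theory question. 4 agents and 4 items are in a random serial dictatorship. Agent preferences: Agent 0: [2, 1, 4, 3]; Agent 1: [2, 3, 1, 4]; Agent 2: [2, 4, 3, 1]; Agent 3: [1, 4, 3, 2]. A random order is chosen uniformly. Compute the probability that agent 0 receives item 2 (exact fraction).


Step 1: Agent 0 wants item 2
Step 2: There are 24 possible orderings of agents
Step 3: In 8 orderings, agent 0 gets item 2
Step 4: Probability = 8/24 = 1/3

1/3


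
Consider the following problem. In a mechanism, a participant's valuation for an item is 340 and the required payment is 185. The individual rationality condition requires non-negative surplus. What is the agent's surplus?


Step 1: Surplus = value - payment = 340 - 185 = 155
Step 2: IR is satisfied (surplus >= 0)

155


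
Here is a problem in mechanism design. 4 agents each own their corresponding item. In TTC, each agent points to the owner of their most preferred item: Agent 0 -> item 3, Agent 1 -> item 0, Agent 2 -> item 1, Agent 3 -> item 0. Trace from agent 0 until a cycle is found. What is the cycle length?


Step 1: Trace the pointer graph from agent 0: 0 -> 3 -> 0
Step 2: A cycle is detected when we revisit agent 0
Step 3: The cycle is: 0 -> 3 -> 0
Step 4: Cycle length = 2

2


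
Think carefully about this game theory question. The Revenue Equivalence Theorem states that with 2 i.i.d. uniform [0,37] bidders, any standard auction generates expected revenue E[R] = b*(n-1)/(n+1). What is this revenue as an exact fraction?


Step 1: By Revenue Equivalence, expected revenue = b*(n-1)/(n+1)
Step 2: Substituting n = 2, b = 37
Step 3: Revenue = 37*(2-1)/(2+1) = 37*1/3
Step 4: Revenue = 37/3

37/3


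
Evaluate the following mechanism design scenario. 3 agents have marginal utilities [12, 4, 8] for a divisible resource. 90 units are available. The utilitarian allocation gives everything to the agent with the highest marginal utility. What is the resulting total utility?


Step 1: The marginal utilities are [12, 4, 8]
Step 2: The highest marginal utility is 12
Step 3: All 90 units go to that agent
Step 4: Total utility = 12 * 90 = 1080

1080


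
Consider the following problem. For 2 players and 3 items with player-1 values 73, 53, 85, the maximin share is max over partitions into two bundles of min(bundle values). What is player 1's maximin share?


Step 1: Item values = 73, 53, 85
Step 2: Enumerate all 2-bundle partitions and take the smaller bundle:
  Partition 1: {73} vs {53,85} -> bundles 73, 138; min = 73
  Partition 2: {53} vs {73,85} -> bundles 53, 158; min = 53
  Partition 3: {85} vs {73,53} -> bundles 85, 126; min = 85
Step 3: MMS = max(73, 53, 85) = 85

85


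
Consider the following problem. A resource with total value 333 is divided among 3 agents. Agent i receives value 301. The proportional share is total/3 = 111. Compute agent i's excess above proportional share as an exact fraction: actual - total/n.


Step 1: Proportional share = 333/3 = 111
Step 2: Agent's actual allocation = 301
Step 3: Excess = 301 - 111 = 190

190


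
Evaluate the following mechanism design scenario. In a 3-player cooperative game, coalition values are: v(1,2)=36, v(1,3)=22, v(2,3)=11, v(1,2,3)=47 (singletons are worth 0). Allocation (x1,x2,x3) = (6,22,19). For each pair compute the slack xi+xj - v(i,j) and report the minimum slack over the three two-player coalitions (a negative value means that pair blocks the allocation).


Step 1: Slack for coalition (1,2): x1+x2 - v12 = 28 - 36 = -8
Step 2: Slack for coalition (1,3): x1+x3 - v13 = 25 - 22 = 3
Step 3: Slack for coalition (2,3): x2+x3 - v23 = 41 - 11 = 30
Step 4: Minimum slack = min(-8, 3, 30) = -8, attained by (1,2); coalition (1,2) can block (slack < 0), so the allocation is not in the core

-8


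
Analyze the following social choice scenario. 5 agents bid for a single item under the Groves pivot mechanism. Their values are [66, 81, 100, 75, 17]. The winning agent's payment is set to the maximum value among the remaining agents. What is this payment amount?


Step 1: The efficient winner is agent 2 with value 100
Step 2: Other agents' values: [66, 81, 75, 17]
Step 3: Pivot payment = max(others) = 81
Step 4: The winner pays 81

81


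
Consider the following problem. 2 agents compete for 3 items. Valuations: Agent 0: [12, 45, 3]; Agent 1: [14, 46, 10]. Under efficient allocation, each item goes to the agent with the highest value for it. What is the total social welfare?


Step 1: For each item, find the maximum value among all agents.
Step 2: Item 0 -> Agent 1 (value 14)
Step 3: Item 1 -> Agent 1 (value 46)
Step 4: Item 2 -> Agent 1 (value 10)
Step 5: Total welfare = 14 + 46 + 10 = 70

70


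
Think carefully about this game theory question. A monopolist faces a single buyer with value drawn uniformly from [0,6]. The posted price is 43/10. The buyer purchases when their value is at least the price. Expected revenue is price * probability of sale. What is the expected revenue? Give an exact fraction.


Step 1: Posted price r = 43/10, value support [0,6]
Step 2: P(v >= r) = (6 - 43/10)/6 = 17/60
Step 3: Expected revenue = r * P(v >= r) = 43/10 * 17/60
Step 4: Revenue = 731/600

731/600


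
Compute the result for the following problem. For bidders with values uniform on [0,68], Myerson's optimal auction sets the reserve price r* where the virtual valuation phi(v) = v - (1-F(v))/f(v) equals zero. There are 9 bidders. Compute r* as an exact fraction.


Step 1: For U[0,68], F(v) = v/68 and f(v) = 1/68
Step 2: phi(v) = v - (1 - v/68)/(1/68) = v - (68 - v) = 2v - 68
Step 3: Set phi(r*) = 0: 2r* - 68 = 0
Step 4: r* = 68/2 = 34 (the number of bidders n = 9 does not enter)

34


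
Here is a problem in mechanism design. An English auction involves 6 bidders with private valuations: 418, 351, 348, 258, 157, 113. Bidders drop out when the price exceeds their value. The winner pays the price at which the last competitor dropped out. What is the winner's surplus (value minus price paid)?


Step 1: Identify the highest value: 418
Step 2: Identify the second-highest value: 351
Step 3: The final price = second-highest value = 351
Step 4: Surplus = 418 - 351 = 67

67


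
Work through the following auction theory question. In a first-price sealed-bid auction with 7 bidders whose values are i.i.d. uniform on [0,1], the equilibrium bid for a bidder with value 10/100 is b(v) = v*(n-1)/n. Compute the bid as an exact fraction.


Step 1: The symmetric BNE bidding function is b(v) = v * (n-1) / n
Step 2: Substitute v = 1/10 and n = 7
Step 3: b = 1/10 * 6/7
Step 4: b = 3/35

3/35


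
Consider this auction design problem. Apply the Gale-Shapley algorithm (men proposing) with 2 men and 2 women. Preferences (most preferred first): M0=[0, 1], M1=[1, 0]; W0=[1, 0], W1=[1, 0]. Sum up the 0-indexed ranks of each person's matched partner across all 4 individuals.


Step 1: Run Gale-Shapley (men propose, women hold best offer):
  M0 proposes to W0; she accepts
  M1 proposes to W1; she accepts
Step 2: Final matching: W0-M0, W1-M1
Step 3: 0-indexed ranks (man's rank of his match, then woman's): 0 + 1 + 0 + 0
Step 4: Total rank sum = 1

1


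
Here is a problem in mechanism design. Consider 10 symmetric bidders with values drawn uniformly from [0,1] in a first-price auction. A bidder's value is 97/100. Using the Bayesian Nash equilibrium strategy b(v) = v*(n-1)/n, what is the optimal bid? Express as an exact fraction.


Step 1: The symmetric BNE bidding function is b(v) = v * (n-1) / n
Step 2: Substitute v = 97/100 and n = 10
Step 3: b = 97/100 * 9/10
Step 4: b = 873/1000

873/1000


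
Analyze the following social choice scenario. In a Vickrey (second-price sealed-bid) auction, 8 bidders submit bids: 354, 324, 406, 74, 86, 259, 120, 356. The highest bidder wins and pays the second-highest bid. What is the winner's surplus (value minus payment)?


Step 1: Sort bids in descending order: 406, 356, 354, 324, 259, 120, 86, 74
Step 2: The winning bid is the highest: 406
Step 3: The payment equals the second-highest bid: 356
Step 4: Surplus = winner's bid - payment = 406 - 356 = 50

50


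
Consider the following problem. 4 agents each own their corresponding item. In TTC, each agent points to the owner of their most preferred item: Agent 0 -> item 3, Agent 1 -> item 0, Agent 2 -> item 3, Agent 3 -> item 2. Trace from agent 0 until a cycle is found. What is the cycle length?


Step 1: Trace the pointer graph from agent 0: 0 -> 3 -> 2 -> 3
Step 2: A cycle is detected when we revisit agent 3
Step 3: The cycle is: 3 -> 2 -> 3
Step 4: Cycle length = 2

2


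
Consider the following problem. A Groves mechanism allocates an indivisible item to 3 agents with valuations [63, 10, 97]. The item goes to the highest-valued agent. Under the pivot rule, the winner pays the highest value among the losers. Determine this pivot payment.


Step 1: The efficient winner is agent 2 with value 97
Step 2: Other agents' values: [63, 10]
Step 3: Pivot payment = max(others) = 63
Step 4: The winner pays 63

63


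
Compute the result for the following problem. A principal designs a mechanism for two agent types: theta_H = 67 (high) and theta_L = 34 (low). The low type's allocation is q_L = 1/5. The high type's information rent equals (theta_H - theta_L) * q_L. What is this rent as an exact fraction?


Step 1: theta_H - theta_L = 67 - 34 = 33
Step 2: Information rent = (theta_H - theta_L) * q_L
Step 3: = 33 * 1/5
Step 4: = 33/5

33/5


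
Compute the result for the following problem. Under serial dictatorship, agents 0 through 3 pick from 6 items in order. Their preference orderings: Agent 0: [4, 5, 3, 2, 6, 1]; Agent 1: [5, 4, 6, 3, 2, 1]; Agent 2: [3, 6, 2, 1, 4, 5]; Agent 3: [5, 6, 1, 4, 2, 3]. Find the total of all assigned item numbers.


Step 1: Agent 0 picks item 4
Step 2: Agent 1 picks item 5
Step 3: Agent 2 picks item 3
Step 4: Agent 3 picks item 6
Step 5: Sum = 4 + 5 + 3 + 6 = 18

18


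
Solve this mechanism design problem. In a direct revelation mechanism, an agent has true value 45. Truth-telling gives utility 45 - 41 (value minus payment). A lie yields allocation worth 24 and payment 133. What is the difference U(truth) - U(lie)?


Step 1: U(truth) = value - payment = 45 - 41 = 4
Step 2: U(lie) = allocation - payment = 24 - 133 = -109
Step 3: IC gap = 4 - (-109) = 113

113


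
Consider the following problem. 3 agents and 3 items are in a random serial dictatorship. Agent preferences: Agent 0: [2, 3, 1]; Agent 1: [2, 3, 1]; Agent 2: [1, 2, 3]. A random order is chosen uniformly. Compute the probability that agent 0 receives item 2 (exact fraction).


Step 1: Agent 0 wants item 2
Step 2: There are 6 possible orderings of agents
Step 3: In 3 orderings, agent 0 gets item 2
Step 4: Probability = 3/6 = 1/2

1/2


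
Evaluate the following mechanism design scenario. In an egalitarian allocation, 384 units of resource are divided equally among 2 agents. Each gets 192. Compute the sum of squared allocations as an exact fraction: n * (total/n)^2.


Step 1: Each agent's share = 384/2 = 192
Step 2: Square of each share = (192)^2 = 36864
Step 3: Sum of squares = 2 * 36864 = 73728

73728


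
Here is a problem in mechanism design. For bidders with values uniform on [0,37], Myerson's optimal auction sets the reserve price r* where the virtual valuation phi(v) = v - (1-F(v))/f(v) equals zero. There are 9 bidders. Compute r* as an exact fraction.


Step 1: For U[0,37], F(v) = v/37 and f(v) = 1/37
Step 2: phi(v) = v - (1 - v/37)/(1/37) = v - (37 - v) = 2v - 37
Step 3: Set phi(r*) = 0: 2r* - 37 = 0
Step 4: r* = 37/2 (the number of bidders n = 9 does not enter)

37/2


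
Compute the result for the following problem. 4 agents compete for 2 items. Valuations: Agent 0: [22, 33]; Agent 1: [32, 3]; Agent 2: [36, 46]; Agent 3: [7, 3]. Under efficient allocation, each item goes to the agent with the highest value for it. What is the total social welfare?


Step 1: For each item, find the maximum value among all agents.
Step 2: Item 0 -> Agent 2 (value 36)
Step 3: Item 1 -> Agent 2 (value 46)
Step 4: Total welfare = 36 + 46 = 82

82


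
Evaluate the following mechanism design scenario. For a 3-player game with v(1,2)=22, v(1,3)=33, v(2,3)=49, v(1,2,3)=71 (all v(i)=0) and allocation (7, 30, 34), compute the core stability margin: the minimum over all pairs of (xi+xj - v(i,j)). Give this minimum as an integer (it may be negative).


Step 1: Slack for coalition (1,2): x1+x2 - v12 = 37 - 22 = 15
Step 2: Slack for coalition (1,3): x1+x3 - v13 = 41 - 33 = 8
Step 3: Slack for coalition (2,3): x2+x3 - v23 = 64 - 49 = 15
Step 4: Minimum slack = min(15, 8, 15) = 8, attained by (1,3); no pair can gain by deviating, so the allocation is in the core

8


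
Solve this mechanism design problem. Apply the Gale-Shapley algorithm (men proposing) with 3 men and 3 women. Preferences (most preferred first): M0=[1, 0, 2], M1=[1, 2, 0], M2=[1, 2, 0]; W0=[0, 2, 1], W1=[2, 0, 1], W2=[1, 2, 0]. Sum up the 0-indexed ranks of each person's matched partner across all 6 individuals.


Step 1: Run Gale-Shapley (men propose, women hold best offer):
  M0 proposes to W1; she accepts
  M1 proposes to W1; rejected
  M1 proposes to W2; she accepts
  M2 proposes to W1; she switches from M0
  M0 proposes to W0; she accepts
Step 2: Final matching: W0-M0, W1-M2, W2-M1
Step 3: 0-indexed ranks (man's rank of his match, then woman's): 1 + 0 + 0 + 0 + 1 + 0
Step 4: Total rank sum = 2

2
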